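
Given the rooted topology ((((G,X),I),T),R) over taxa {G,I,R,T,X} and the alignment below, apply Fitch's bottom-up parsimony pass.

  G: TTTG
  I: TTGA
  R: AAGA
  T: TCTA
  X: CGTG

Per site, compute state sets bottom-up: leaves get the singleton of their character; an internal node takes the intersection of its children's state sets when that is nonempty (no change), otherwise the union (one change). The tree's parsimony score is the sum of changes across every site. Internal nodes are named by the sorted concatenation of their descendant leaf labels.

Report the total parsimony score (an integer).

site 0, node GX: G={T} ∪ X={C} → {C,T} (+1)
site 0, node GIX: GX={C,T} ∩ I={T} → {T} (+0)
site 0, node GITX: GIX={T} ∩ T={T} → {T} (+0)
site 0, node GIRTX: GITX={T} ∪ R={A} → {A,T} (+1)
site 1, node GX: G={T} ∪ X={G} → {G,T} (+1)
site 1, node GIX: GX={G,T} ∩ I={T} → {T} (+0)
site 1, node GITX: GIX={T} ∪ T={C} → {C,T} (+1)
site 1, node GIRTX: GITX={C,T} ∪ R={A} → {A,C,T} (+1)
site 2, node GX: G={T} ∩ X={T} → {T} (+0)
site 2, node GIX: GX={T} ∪ I={G} → {G,T} (+1)
site 2, node GITX: GIX={G,T} ∩ T={T} → {T} (+0)
site 2, node GIRTX: GITX={T} ∪ R={G} → {G,T} (+1)
site 3, node GX: G={G} ∩ X={G} → {G} (+0)
site 3, node GIX: GX={G} ∪ I={A} → {A,G} (+1)
site 3, node GITX: GIX={A,G} ∩ T={A} → {A} (+0)
site 3, node GIRTX: GITX={A} ∩ R={A} → {A} (+0)
per-site changes: [2, 3, 2, 1]; total = 8

8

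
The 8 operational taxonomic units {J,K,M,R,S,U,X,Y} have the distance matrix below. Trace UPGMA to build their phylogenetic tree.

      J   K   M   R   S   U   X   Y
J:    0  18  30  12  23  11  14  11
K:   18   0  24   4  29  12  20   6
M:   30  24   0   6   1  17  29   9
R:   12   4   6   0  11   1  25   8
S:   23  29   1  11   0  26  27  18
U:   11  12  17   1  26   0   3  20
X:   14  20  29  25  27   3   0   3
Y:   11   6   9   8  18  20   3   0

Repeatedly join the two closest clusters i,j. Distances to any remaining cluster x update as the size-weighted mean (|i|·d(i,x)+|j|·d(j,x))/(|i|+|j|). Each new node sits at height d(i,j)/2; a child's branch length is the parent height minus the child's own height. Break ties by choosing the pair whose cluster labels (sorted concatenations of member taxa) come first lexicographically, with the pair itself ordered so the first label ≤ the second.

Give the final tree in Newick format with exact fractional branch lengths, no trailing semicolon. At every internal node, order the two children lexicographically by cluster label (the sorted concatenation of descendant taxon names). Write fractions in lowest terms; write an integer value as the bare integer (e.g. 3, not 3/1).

step 1: merge (M,S) at d=1; branch lengths M→1/2, S→1/2; new cluster MS
  updated: d(J,MS)=53/2, d(K,MS)=53/2, d(MS,R)=17/2, d(MS,U)=43/2, d(MS,X)=28, d(MS,Y)=27/2
step 2: merge (R,U) at d=1; branch lengths R→1/2, U→1/2; new cluster RU
  updated: d(J,RU)=23/2, d(K,RU)=8, d(MS,RU)=15, d(RU,X)=14, d(RU,Y)=14
step 3: merge (X,Y) at d=3; branch lengths X→3/2, Y→3/2; new cluster XY
  updated: d(J,XY)=25/2, d(K,XY)=13, d(MS,XY)=83/4, d(RU,XY)=14
step 4: merge (K,RU) at d=8; branch lengths K→4, RU→7/2; new cluster KRU
  updated: d(J,KRU)=41/3, d(KRU,MS)=113/6, d(KRU,XY)=41/3
step 5: merge (J,XY) at d=25/2; branch lengths J→25/4, XY→19/4; new cluster JXY
  updated: d(JXY,KRU)=41/3, d(JXY,MS)=68/3
step 6: merge (JXY,KRU) at d=41/3; branch lengths JXY→7/12, KRU→17/6; new cluster JKRUXY
  updated: d(JKRUXY,MS)=83/4
step 7: merge (JKRUXY,MS) at d=83/4; branch lengths JKRUXY→85/24, MS→79/8; new cluster JKMRSUXY
final tree: (((J:25/4,(X:3/2,Y:3/2):19/4):7/12,(K:4,(R:1/2,U:1/2):7/2):17/6):85/24,(M:1/2,S:1/2):79/8)
total length: 121/3

(((J:25/4,(X:3/2,Y:3/2):19/4):7/12,(K:4,(R:1/2,U:1/2):7/2):17/6):85/24,(M:1/2,S:1/2):79/8)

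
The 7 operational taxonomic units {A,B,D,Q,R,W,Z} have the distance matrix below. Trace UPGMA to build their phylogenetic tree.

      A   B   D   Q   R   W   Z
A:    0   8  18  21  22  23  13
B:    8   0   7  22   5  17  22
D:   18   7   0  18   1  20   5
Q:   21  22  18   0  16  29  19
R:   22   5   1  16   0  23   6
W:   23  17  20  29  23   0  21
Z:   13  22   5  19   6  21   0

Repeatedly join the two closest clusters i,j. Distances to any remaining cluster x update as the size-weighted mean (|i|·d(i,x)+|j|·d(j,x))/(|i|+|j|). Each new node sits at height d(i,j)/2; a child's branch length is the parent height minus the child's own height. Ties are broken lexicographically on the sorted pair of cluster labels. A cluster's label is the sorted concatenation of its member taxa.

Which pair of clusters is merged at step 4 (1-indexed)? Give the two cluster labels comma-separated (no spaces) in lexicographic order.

AB,DRZ

iteration 1: select D,R (d=1); attach at lengths (1/2, 1/2); label the merged cluster DR
  updated: d(A,DR)=20, d(B,DR)=6, d(DR,Q)=17, d(DR,W)=43/2, d(DR,Z)=11/2
iteration 2: select DR,Z (d=11/2); attach at lengths (9/4, 11/4); label the merged cluster DRZ
  updated: d(A,DRZ)=53/3, d(B,DRZ)=34/3, d(DRZ,Q)=53/3, d(DRZ,W)=64/3
iteration 3: select A,B (d=8); attach at lengths (4, 4); label the merged cluster AB
  updated: d(AB,DRZ)=29/2, d(AB,Q)=43/2, d(AB,W)=20
iteration 4: select AB,DRZ (d=29/2); attach at lengths (13/4, 9/2); label the merged cluster ABDRZ
  updated: d(ABDRZ,Q)=96/5, d(ABDRZ,W)=104/5
iteration 5: select ABDRZ,Q (d=96/5); attach at lengths (47/20, 48/5); label the merged cluster ABDQRZ
  updated: d(ABDQRZ,W)=133/6
iteration 6: select ABDQRZ,W (d=133/6); attach at lengths (89/60, 133/12); label the merged cluster ABDQRWZ
final tree: ((((A:4,B:4):13/4,((D:1/2,R:1/2):9/4,Z:11/4):9/2):47/20,Q:48/5):89/60,W:133/12)
total length: 694/15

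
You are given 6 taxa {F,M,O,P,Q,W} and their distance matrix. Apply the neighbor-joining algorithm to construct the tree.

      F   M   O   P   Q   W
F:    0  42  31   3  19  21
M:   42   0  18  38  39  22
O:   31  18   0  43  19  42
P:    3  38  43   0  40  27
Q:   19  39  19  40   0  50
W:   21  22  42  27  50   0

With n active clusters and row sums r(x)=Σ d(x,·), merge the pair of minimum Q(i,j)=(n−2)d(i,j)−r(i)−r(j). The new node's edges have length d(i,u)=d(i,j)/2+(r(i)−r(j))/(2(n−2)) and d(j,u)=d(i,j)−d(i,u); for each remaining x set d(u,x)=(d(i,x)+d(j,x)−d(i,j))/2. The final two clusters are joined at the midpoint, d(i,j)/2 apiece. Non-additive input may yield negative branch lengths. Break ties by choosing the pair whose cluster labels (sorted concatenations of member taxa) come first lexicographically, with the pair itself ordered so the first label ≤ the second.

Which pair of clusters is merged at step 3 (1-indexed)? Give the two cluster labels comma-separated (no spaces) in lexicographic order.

FPW,M

step 1: merge (F,P) at d=3, Q=-255; branch lengths F→-23/8, P→47/8; new cluster FP
  updated: d(FP,M)=77/2, d(FP,O)=71/2, d(FP,Q)=28, d(FP,W)=45/2
step 2: merge (FP,W) at d=45/2, Q=-387/2; branch lengths FP→37/4, W→53/4; new cluster FPW
  updated: d(FPW,M)=19, d(FPW,O)=55/2, d(FPW,Q)=111/4
step 3: merge (FPW,M) at d=19, Q=-449/4; branch lengths FPW→145/16, M→159/16; new cluster FMPW
  updated: d(FMPW,O)=53/4, d(FMPW,Q)=191/8
step 4: merge (FMPW,O) at d=53/4, Q=-449/8; branch lengths FMPW→145/16, O→67/16; new cluster FMOPW
  updated: d(FMOPW,Q)=237/16
step 5: merge (FMOPW,Q) at d=237/16; branch lengths FMOPW→237/32, Q→237/32; new cluster FMOPQW
final tree: (((((F:-23/8,P:47/8):37/4,W:53/4):145/16,M:159/16):145/16,O:67/16):237/32,Q:237/32)
total length: 1161/16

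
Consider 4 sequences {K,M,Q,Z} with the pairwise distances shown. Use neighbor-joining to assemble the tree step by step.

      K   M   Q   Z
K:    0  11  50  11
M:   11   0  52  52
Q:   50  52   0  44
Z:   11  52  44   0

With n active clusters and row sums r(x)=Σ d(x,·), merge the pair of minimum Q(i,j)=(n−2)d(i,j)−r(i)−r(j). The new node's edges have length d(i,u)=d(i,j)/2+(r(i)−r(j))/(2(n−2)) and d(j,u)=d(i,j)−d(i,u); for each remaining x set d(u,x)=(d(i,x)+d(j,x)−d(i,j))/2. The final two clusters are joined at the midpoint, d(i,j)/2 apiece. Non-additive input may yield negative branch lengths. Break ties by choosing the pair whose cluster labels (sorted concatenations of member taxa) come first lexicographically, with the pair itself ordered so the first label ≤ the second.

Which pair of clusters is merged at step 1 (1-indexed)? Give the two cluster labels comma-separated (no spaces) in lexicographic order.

K,M

step 1: merge (K,M) at d=11, Q=-165; branch lengths K→-21/4, M→65/4; new cluster KM
  updated: d(KM,Q)=91/2, d(KM,Z)=26
step 2: merge (KM,Q) at d=91/2, Q=-231/2; branch lengths KM→55/4, Q→127/4; new cluster KMQ
  updated: d(KMQ,Z)=49/4
step 3: merge (KMQ,Z) at d=49/4; branch lengths KMQ→49/8, Z→49/8; new cluster KMQZ
final tree: (((K:-21/4,M:65/4):55/4,Q:127/4):49/8,Z:49/8)
total length: 275/4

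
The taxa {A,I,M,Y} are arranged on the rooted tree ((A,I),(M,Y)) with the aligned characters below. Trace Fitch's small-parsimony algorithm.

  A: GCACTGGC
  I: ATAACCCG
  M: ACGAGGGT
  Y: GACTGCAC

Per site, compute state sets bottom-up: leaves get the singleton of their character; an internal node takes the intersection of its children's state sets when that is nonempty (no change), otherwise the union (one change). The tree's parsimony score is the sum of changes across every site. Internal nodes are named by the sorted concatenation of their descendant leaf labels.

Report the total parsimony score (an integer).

AI@0: {G} ∪ {A} = {A,G} (union, +1)
MY@0: {A} ∪ {G} = {A,G} (union, +1)
AIMY@0: {A,G} ∩ {A,G} = {A,G} (intersection, +0)
AI@1: {C} ∪ {T} = {C,T} (union, +1)
MY@1: {C} ∪ {A} = {A,C} (union, +1)
AIMY@1: {C,T} ∩ {A,C} = {C} (intersection, +0)
AI@2: {A} ∩ {A} = {A} (intersection, +0)
MY@2: {G} ∪ {C} = {C,G} (union, +1)
AIMY@2: {A} ∪ {C,G} = {A,C,G} (union, +1)
AI@3: {C} ∪ {A} = {A,C} (union, +1)
MY@3: {A} ∪ {T} = {A,T} (union, +1)
AIMY@3: {A,C} ∩ {A,T} = {A} (intersection, +0)
AI@4: {T} ∪ {C} = {C,T} (union, +1)
MY@4: {G} ∩ {G} = {G} (intersection, +0)
AIMY@4: {C,T} ∪ {G} = {C,G,T} (union, +1)
AI@5: {G} ∪ {C} = {C,G} (union, +1)
MY@5: {G} ∪ {C} = {C,G} (union, +1)
AIMY@5: {C,G} ∩ {C,G} = {C,G} (intersection, +0)
AI@6: {G} ∪ {C} = {C,G} (union, +1)
MY@6: {G} ∪ {A} = {A,G} (union, +1)
AIMY@6: {C,G} ∩ {A,G} = {G} (intersection, +0)
AI@7: {C} ∪ {G} = {C,G} (union, +1)
MY@7: {T} ∪ {C} = {C,T} (union, +1)
AIMY@7: {C,G} ∩ {C,T} = {C} (intersection, +0)
per-site changes: [2, 2, 2, 2, 2, 2, 2, 2]; total = 16

16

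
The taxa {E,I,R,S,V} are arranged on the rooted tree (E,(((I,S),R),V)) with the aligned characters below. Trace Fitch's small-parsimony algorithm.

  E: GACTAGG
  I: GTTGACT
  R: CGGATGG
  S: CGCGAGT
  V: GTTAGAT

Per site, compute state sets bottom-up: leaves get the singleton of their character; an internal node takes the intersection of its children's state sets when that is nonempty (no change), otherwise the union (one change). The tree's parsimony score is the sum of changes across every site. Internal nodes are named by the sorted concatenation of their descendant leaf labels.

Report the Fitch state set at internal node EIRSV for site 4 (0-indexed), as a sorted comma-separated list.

site 0, node IS: I={G} ∪ S={C} → {C,G} (+1)
site 0, node IRS: IS={C,G} ∩ R={C} → {C} (+0)
site 0, node IRSV: IRS={C} ∪ V={G} → {C,G} (+1)
site 0, node EIRSV: E={G} ∩ IRSV={C,G} → {G} (+0)
site 1, node IS: I={T} ∪ S={G} → {G,T} (+1)
site 1, node IRS: IS={G,T} ∩ R={G} → {G} (+0)
site 1, node IRSV: IRS={G} ∪ V={T} → {G,T} (+1)
site 1, node EIRSV: E={A} ∪ IRSV={G,T} → {A,G,T} (+1)
site 2, node IS: I={T} ∪ S={C} → {C,T} (+1)
site 2, node IRS: IS={C,T} ∪ R={G} → {C,G,T} (+1)
site 2, node IRSV: IRS={C,G,T} ∩ V={T} → {T} (+0)
site 2, node EIRSV: E={C} ∪ IRSV={T} → {C,T} (+1)
site 3, node IS: I={G} ∩ S={G} → {G} (+0)
site 3, node IRS: IS={G} ∪ R={A} → {A,G} (+1)
site 3, node IRSV: IRS={A,G} ∩ V={A} → {A} (+0)
site 3, node EIRSV: E={T} ∪ IRSV={A} → {A,T} (+1)
site 4, node IS: I={A} ∩ S={A} → {A} (+0)
site 4, node IRS: IS={A} ∪ R={T} → {A,T} (+1)
site 4, node IRSV: IRS={A,T} ∪ V={G} → {A,G,T} (+1)
site 4, node EIRSV: E={A} ∩ IRSV={A,G,T} → {A} (+0)
site 5, node IS: I={C} ∪ S={G} → {C,G} (+1)
site 5, node IRS: IS={C,G} ∩ R={G} → {G} (+0)
site 5, node IRSV: IRS={G} ∪ V={A} → {A,G} (+1)
site 5, node EIRSV: E={G} ∩ IRSV={A,G} → {G} (+0)
site 6, node IS: I={T} ∩ S={T} → {T} (+0)
site 6, node IRS: IS={T} ∪ R={G} → {G,T} (+1)
site 6, node IRSV: IRS={G,T} ∩ V={T} → {T} (+0)
site 6, node EIRSV: E={G} ∪ IRSV={T} → {G,T} (+1)
per-site changes: [2, 3, 3, 2, 2, 2, 2]; total = 16

A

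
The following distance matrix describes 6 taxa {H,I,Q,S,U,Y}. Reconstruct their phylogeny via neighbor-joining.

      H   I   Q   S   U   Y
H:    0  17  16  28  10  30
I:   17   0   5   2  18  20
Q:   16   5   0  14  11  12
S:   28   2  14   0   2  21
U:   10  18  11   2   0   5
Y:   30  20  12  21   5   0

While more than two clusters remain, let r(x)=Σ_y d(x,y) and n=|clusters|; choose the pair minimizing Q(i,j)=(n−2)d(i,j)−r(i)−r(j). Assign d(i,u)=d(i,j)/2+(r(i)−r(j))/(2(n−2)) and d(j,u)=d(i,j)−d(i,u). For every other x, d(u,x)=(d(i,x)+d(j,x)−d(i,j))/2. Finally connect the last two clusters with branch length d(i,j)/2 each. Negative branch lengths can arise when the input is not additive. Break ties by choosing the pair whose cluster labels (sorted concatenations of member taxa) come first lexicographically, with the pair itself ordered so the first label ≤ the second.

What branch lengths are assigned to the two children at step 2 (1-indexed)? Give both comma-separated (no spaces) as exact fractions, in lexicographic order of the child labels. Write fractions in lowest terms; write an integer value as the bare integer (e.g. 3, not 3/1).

-11/4,31/4

step 1: merge (I,S) at d=2, Q=-121; branch lengths I→3/8, S→13/8; new cluster IS
  updated: d(H,IS)=43/2, d(IS,Q)=17/2, d(IS,U)=9, d(IS,Y)=39/2
step 2: merge (U,Y) at d=5, Q=-173/2; branch lengths U→-11/4, Y→31/4; new cluster UY
  updated: d(H,UY)=35/2, d(IS,UY)=47/4, d(Q,UY)=9
step 3: merge (H,UY) at d=35/2, Q=-233/4; branch lengths H→207/16, UY→73/16; new cluster HUY
  updated: d(HUY,IS)=63/8, d(HUY,Q)=15/4
step 4: merge (HUY,IS) at d=63/8, Q=-161/8; branch lengths HUY→25/16, IS→101/16; new cluster HISUY
  updated: d(HISUY,Q)=35/16
step 5: merge (HISUY,Q) at d=35/16; branch lengths HISUY→35/32, Q→35/32; new cluster HIQSUY
final tree: (((H:207/16,(U:-11/4,Y:31/4):73/16):25/16,(I:3/8,S:13/8):101/16):35/32,Q:35/32)
total length: 553/16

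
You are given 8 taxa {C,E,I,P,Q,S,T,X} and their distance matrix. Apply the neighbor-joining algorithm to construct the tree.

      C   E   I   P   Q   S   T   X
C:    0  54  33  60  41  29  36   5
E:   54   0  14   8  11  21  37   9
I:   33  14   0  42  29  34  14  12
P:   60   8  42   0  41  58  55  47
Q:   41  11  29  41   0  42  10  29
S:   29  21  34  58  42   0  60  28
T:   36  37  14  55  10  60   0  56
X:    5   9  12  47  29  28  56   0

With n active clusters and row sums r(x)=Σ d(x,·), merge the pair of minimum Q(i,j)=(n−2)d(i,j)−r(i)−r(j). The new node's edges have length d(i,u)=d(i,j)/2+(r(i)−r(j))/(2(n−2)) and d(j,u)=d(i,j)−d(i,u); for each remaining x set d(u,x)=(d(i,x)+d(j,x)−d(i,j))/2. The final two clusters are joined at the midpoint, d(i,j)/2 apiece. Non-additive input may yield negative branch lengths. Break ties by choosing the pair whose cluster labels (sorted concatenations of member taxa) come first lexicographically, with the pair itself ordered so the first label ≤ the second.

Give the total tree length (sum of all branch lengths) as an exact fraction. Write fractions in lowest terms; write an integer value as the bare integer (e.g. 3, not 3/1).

iteration 1: select E,P (d=8, Q=-417); attach at lengths (-109/12, 205/12); label the merged cluster EP
  updated: d(C,EP)=53, d(EP,I)=24, d(EP,Q)=22, d(EP,S)=71/2, d(EP,T)=42, d(EP,X)=24
iteration 2: select Q,T (d=10, Q=-341); attach at lengths (1/2, 19/2); label the merged cluster QT
  updated: d(C,QT)=67/2, d(EP,QT)=27, d(I,QT)=33/2, d(QT,S)=46, d(QT,X)=75/2
iteration 3: select C,X (d=5, Q=-240); attach at lengths (67/8, -27/8); label the merged cluster CX
  updated: d(CX,EP)=36, d(CX,I)=20, d(CX,QT)=33, d(CX,S)=26
iteration 4: select CX,S (d=26, Q=-357/2); attach at lengths (103/12, 209/12); label the merged cluster CSX
  updated: d(CSX,EP)=91/4, d(CSX,I)=14, d(CSX,QT)=53/2
iteration 5: select CSX,EP (d=91/4, Q=-183/2); attach at lengths (35/4, 14); label the merged cluster CEPSX
  updated: d(CEPSX,I)=61/8, d(CEPSX,QT)=123/8
iteration 6: select CEPSX,I (d=61/8, Q=-79/2); attach at lengths (13/4, 35/8); label the merged cluster CEIPSX
  updated: d(CEIPSX,QT)=97/8
iteration 7: select CEIPSX,QT (d=97/8); attach at lengths (97/16, 97/16); label the merged cluster CEIPQSTX
final tree: (((((C:67/8,X:-27/8):103/12,S:209/12):35/4,(E:-109/12,P:205/12):14):13/4,I:35/8):97/16,(Q:1/2,T:19/2):97/16)
total length: 183/2

183/2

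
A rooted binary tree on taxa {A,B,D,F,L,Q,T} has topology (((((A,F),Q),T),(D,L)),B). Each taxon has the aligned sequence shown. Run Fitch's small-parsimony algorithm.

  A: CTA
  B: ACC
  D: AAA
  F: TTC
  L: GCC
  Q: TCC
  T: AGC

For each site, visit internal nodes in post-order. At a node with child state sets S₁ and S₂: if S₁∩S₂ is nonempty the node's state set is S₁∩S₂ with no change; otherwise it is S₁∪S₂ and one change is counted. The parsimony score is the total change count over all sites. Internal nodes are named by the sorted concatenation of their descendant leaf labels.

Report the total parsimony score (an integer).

8

AF@0: {C} ∪ {T} = {C,T} (union, +1)
AFQ@0: {C,T} ∩ {T} = {T} (intersection, +0)
AFQT@0: {T} ∪ {A} = {A,T} (union, +1)
DL@0: {A} ∪ {G} = {A,G} (union, +1)
ADFLQT@0: {A,T} ∩ {A,G} = {A} (intersection, +0)
ABDFLQT@0: {A} ∩ {A} = {A} (intersection, +0)
AF@1: {T} ∩ {T} = {T} (intersection, +0)
AFQ@1: {T} ∪ {C} = {C,T} (union, +1)
AFQT@1: {C,T} ∪ {G} = {C,G,T} (union, +1)
DL@1: {A} ∪ {C} = {A,C} (union, +1)
ADFLQT@1: {C,G,T} ∩ {A,C} = {C} (intersection, +0)
ABDFLQT@1: {C} ∩ {C} = {C} (intersection, +0)
AF@2: {A} ∪ {C} = {A,C} (union, +1)
AFQ@2: {A,C} ∩ {C} = {C} (intersection, +0)
AFQT@2: {C} ∩ {C} = {C} (intersection, +0)
DL@2: {A} ∪ {C} = {A,C} (union, +1)
ADFLQT@2: {C} ∩ {A,C} = {C} (intersection, +0)
ABDFLQT@2: {C} ∩ {C} = {C} (intersection, +0)
per-site changes: [3, 3, 2]; total = 8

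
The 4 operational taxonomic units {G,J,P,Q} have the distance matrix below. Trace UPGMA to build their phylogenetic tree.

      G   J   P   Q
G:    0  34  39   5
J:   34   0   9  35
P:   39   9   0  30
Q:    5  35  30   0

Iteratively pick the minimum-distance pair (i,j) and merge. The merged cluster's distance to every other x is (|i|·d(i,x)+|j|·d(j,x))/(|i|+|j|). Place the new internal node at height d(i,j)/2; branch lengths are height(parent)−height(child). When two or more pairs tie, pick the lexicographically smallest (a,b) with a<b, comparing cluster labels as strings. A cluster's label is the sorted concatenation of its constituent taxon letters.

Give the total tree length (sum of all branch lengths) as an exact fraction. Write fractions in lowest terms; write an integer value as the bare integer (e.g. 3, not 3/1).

1. join G+Q (d=5) ⇒ GQ; edges |G|=5/2, |Q|=5/2
  updated: d(GQ,J)=69/2, d(GQ,P)=69/2
2. join J+P (d=9) ⇒ JP; edges |J|=9/2, |P|=9/2
  updated: d(GQ,JP)=69/2
3. join GQ+JP (d=69/2) ⇒ GJPQ; edges |GQ|=59/4, |JP|=51/4
final tree: ((G:5/2,Q:5/2):59/4,(J:9/2,P:9/2):51/4)
total length: 83/2

83/2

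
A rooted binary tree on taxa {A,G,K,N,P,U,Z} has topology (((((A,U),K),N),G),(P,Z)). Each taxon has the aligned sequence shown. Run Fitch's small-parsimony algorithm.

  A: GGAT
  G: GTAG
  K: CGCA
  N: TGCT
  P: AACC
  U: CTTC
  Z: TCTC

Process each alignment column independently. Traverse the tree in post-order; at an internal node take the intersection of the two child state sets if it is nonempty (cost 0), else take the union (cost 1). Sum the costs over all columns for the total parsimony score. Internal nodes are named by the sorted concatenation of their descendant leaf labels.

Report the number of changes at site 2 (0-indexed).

site 0, node AU: A={G} ∪ U={C} → {C,G} (+1)
site 0, node AKU: AU={C,G} ∩ K={C} → {C} (+0)
site 0, node AKNU: AKU={C} ∪ N={T} → {C,T} (+1)
site 0, node AGKNU: AKNU={C,T} ∪ G={G} → {C,G,T} (+1)
site 0, node PZ: P={A} ∪ Z={T} → {A,T} (+1)
site 0, node AGKNPUZ: AGKNU={C,G,T} ∩ PZ={A,T} → {T} (+0)
site 1, node AU: A={G} ∪ U={T} → {G,T} (+1)
site 1, node AKU: AU={G,T} ∩ K={G} → {G} (+0)
site 1, node AKNU: AKU={G} ∩ N={G} → {G} (+0)
site 1, node AGKNU: AKNU={G} ∪ G={T} → {G,T} (+1)
site 1, node PZ: P={A} ∪ Z={C} → {A,C} (+1)
site 1, node AGKNPUZ: AGKNU={G,T} ∪ PZ={A,C} → {A,C,G,T} (+1)
site 2, node AU: A={A} ∪ U={T} → {A,T} (+1)
site 2, node AKU: AU={A,T} ∪ K={C} → {A,C,T} (+1)
site 2, node AKNU: AKU={A,C,T} ∩ N={C} → {C} (+0)
site 2, node AGKNU: AKNU={C} ∪ G={A} → {A,C} (+1)
site 2, node PZ: P={C} ∪ Z={T} → {C,T} (+1)
site 2, node AGKNPUZ: AGKNU={A,C} ∩ PZ={C,T} → {C} (+0)
site 3, node AU: A={T} ∪ U={C} → {C,T} (+1)
site 3, node AKU: AU={C,T} ∪ K={A} → {A,C,T} (+1)
site 3, node AKNU: AKU={A,C,T} ∩ N={T} → {T} (+0)
site 3, node AGKNU: AKNU={T} ∪ G={G} → {G,T} (+1)
site 3, node PZ: P={C} ∩ Z={C} → {C} (+0)
site 3, node AGKNPUZ: AGKNU={G,T} ∪ PZ={C} → {C,G,T} (+1)
per-site changes: [4, 4, 4, 4]; total = 16

4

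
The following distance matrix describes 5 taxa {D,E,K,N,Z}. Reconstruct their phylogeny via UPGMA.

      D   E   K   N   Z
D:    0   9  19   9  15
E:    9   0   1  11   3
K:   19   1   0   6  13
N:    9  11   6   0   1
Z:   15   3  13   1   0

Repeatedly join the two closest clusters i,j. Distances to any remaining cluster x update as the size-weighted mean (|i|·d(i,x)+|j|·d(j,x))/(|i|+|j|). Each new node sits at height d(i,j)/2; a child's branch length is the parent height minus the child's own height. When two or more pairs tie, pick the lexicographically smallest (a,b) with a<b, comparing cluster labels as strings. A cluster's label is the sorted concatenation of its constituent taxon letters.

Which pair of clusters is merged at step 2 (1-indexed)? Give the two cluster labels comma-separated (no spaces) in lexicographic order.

N,Z

1. join E+K (d=1) ⇒ EK; edges |E|=1/2, |K|=1/2
  updated: d(D,EK)=14, d(EK,N)=17/2, d(EK,Z)=8
2. join N+Z (d=1) ⇒ NZ; edges |N|=1/2, |Z|=1/2
  updated: d(D,NZ)=12, d(EK,NZ)=33/4
3. join EK+NZ (d=33/4) ⇒ EKNZ; edges |EK|=29/8, |NZ|=29/8
  updated: d(D,EKNZ)=13
4. join D+EKNZ (d=13) ⇒ DEKNZ; edges |D|=13/2, |EKNZ|=19/8
final tree: (D:13/2,((E:1/2,K:1/2):29/8,(N:1/2,Z:1/2):29/8):19/8)
total length: 145/8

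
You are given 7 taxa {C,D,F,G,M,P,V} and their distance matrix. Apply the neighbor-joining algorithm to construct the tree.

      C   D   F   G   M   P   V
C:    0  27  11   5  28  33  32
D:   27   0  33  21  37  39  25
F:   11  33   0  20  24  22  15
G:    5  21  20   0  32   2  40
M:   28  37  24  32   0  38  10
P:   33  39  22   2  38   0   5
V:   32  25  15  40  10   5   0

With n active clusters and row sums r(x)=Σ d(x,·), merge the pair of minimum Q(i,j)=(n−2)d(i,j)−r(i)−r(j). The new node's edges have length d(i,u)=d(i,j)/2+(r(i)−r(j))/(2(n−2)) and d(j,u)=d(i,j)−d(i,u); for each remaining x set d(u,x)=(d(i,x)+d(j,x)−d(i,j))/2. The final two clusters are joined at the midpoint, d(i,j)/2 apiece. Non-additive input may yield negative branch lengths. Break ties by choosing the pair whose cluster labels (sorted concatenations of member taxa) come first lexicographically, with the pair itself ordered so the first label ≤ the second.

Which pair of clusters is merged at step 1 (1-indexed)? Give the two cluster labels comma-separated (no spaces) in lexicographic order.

iteration 1: select G,P (d=2, Q=-249); attach at lengths (-9/10, 29/10); label the merged cluster GP
  updated: d(C,GP)=18, d(D,GP)=29, d(F,GP)=20, d(GP,M)=34, d(GP,V)=43/2
iteration 2: select M,V (d=10, Q=-393/2); attach at lengths (139/16, 21/16); label the merged cluster MV
  updated: d(C,MV)=25, d(D,MV)=26, d(F,MV)=29/2, d(GP,MV)=91/4
iteration 3: select C,F (d=11, Q=-253/2); attach at lengths (71/12, 61/12); label the merged cluster CF
  updated: d(CF,D)=49/2, d(CF,GP)=27/2, d(CF,MV)=57/4
iteration 4: select CF,GP (d=27/2, Q=-181/2); attach at lengths (7/2, 10); label the merged cluster CFGP
  updated: d(CFGP,D)=20, d(CFGP,MV)=47/4
iteration 5: select CFGP,D (d=20, Q=-231/4); attach at lengths (23/8, 137/8); label the merged cluster CDFGP
  updated: d(CDFGP,MV)=71/8
iteration 6: select CDFGP,MV (d=71/8); attach at lengths (71/16, 71/16); label the merged cluster CDFGMPV
final tree: ((((C:71/12,F:61/12):7/2,(G:-9/10,P:29/10):10):23/8,D:137/8):71/16,(M:139/16,V:21/16):71/16)
total length: 523/8

G,P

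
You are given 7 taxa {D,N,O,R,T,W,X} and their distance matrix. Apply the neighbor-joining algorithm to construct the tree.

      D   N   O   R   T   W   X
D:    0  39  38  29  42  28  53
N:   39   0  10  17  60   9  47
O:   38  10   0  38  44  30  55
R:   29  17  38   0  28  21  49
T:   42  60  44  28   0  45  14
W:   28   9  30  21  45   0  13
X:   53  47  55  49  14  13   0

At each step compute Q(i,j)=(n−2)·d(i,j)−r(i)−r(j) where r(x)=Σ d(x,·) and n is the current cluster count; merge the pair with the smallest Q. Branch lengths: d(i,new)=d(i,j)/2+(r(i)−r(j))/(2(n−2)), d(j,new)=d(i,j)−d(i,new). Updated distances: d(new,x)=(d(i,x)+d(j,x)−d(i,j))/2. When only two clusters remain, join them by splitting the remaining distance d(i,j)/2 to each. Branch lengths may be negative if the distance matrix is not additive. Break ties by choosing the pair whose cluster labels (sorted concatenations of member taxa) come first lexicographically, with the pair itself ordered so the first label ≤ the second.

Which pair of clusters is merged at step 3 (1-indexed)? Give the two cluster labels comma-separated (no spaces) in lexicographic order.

TX,W

step 1: merge (T,X) at d=14, Q=-394; branch lengths T→36/5, X→34/5; new cluster TX
  updated: d(D,TX)=81/2, d(N,TX)=93/2, d(O,TX)=85/2, d(R,TX)=63/2, d(TX,W)=22
step 2: merge (N,O) at d=10, Q=-240; branch lengths N→3/8, O→77/8; new cluster NO
  updated: d(D,NO)=67/2, d(NO,R)=45/2, d(NO,TX)=79/2, d(NO,W)=29/2
step 3: merge (TX,W) at d=22, Q=-153; branch lengths TX→19, W→3; new cluster TWX
  updated: d(D,TWX)=93/4, d(NO,TWX)=16, d(R,TWX)=61/4
step 4: merge (D,R) at d=29, Q=-189/2; branch lengths D→77/4, R→39/4; new cluster DR
  updated: d(DR,NO)=27/2, d(DR,TWX)=19/4
step 5: merge (DR,NO) at d=27/2, Q=-137/4; branch lengths DR→9/8, NO→99/8; new cluster DNOR
  updated: d(DNOR,TWX)=29/8
step 6: merge (DNOR,TWX) at d=29/8; branch lengths DNOR→29/16, TWX→29/16; new cluster DNORTWX
final tree: (((D:77/4,R:39/4):9/8,(N:3/8,O:77/8):99/8):29/16,((T:36/5,X:34/5):19,W:3):29/16)
total length: 737/8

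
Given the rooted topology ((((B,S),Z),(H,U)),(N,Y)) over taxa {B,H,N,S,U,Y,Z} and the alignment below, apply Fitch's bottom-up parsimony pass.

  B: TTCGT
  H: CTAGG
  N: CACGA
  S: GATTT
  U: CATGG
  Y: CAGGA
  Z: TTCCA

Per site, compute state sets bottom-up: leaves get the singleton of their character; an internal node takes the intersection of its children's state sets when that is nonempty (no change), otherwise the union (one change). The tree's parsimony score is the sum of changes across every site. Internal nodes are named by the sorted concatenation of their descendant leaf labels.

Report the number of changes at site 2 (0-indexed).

4

BS@0: {T} ∪ {G} = {G,T} (union, +1)
BSZ@0: {G,T} ∩ {T} = {T} (intersection, +0)
HU@0: {C} ∩ {C} = {C} (intersection, +0)
BHSUZ@0: {T} ∪ {C} = {C,T} (union, +1)
NY@0: {C} ∩ {C} = {C} (intersection, +0)
BHNSUYZ@0: {C,T} ∩ {C} = {C} (intersection, +0)
BS@1: {T} ∪ {A} = {A,T} (union, +1)
BSZ@1: {A,T} ∩ {T} = {T} (intersection, +0)
HU@1: {T} ∪ {A} = {A,T} (union, +1)
BHSUZ@1: {T} ∩ {A,T} = {T} (intersection, +0)
NY@1: {A} ∩ {A} = {A} (intersection, +0)
BHNSUYZ@1: {T} ∪ {A} = {A,T} (union, +1)
BS@2: {C} ∪ {T} = {C,T} (union, +1)
BSZ@2: {C,T} ∩ {C} = {C} (intersection, +0)
HU@2: {A} ∪ {T} = {A,T} (union, +1)
BHSUZ@2: {C} ∪ {A,T} = {A,C,T} (union, +1)
NY@2: {C} ∪ {G} = {C,G} (union, +1)
BHNSUYZ@2: {A,C,T} ∩ {C,G} = {C} (intersection, +0)
BS@3: {G} ∪ {T} = {G,T} (union, +1)
BSZ@3: {G,T} ∪ {C} = {C,G,T} (union, +1)
HU@3: {G} ∩ {G} = {G} (intersection, +0)
BHSUZ@3: {C,G,T} ∩ {G} = {G} (intersection, +0)
NY@3: {G} ∩ {G} = {G} (intersection, +0)
BHNSUYZ@3: {G} ∩ {G} = {G} (intersection, +0)
BS@4: {T} ∩ {T} = {T} (intersection, +0)
BSZ@4: {T} ∪ {A} = {A,T} (union, +1)
HU@4: {G} ∩ {G} = {G} (intersection, +0)
BHSUZ@4: {A,T} ∪ {G} = {A,G,T} (union, +1)
NY@4: {A} ∩ {A} = {A} (intersection, +0)
BHNSUYZ@4: {A,G,T} ∩ {A} = {A} (intersection, +0)
per-site changes: [2, 3, 4, 2, 2]; total = 13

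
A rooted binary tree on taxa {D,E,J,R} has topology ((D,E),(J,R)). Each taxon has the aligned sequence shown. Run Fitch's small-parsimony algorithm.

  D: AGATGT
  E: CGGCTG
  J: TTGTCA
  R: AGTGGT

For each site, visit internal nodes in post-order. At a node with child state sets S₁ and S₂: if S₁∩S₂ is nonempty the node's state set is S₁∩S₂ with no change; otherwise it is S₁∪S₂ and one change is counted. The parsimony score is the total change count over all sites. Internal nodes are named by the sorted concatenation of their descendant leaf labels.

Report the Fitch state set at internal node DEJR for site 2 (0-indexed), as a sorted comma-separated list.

DE@0: {A} ∪ {C} = {A,C} (union, +1)
JR@0: {T} ∪ {A} = {A,T} (union, +1)
DEJR@0: {A,C} ∩ {A,T} = {A} (intersection, +0)
DE@1: {G} ∩ {G} = {G} (intersection, +0)
JR@1: {T} ∪ {G} = {G,T} (union, +1)
DEJR@1: {G} ∩ {G,T} = {G} (intersection, +0)
DE@2: {A} ∪ {G} = {A,G} (union, +1)
JR@2: {G} ∪ {T} = {G,T} (union, +1)
DEJR@2: {A,G} ∩ {G,T} = {G} (intersection, +0)
DE@3: {T} ∪ {C} = {C,T} (union, +1)
JR@3: {T} ∪ {G} = {G,T} (union, +1)
DEJR@3: {C,T} ∩ {G,T} = {T} (intersection, +0)
DE@4: {G} ∪ {T} = {G,T} (union, +1)
JR@4: {C} ∪ {G} = {C,G} (union, +1)
DEJR@4: {G,T} ∩ {C,G} = {G} (intersection, +0)
DE@5: {T} ∪ {G} = {G,T} (union, +1)
JR@5: {A} ∪ {T} = {A,T} (union, +1)
DEJR@5: {G,T} ∩ {A,T} = {T} (intersection, +0)
per-site changes: [2, 1, 2, 2, 2, 2]; total = 11

G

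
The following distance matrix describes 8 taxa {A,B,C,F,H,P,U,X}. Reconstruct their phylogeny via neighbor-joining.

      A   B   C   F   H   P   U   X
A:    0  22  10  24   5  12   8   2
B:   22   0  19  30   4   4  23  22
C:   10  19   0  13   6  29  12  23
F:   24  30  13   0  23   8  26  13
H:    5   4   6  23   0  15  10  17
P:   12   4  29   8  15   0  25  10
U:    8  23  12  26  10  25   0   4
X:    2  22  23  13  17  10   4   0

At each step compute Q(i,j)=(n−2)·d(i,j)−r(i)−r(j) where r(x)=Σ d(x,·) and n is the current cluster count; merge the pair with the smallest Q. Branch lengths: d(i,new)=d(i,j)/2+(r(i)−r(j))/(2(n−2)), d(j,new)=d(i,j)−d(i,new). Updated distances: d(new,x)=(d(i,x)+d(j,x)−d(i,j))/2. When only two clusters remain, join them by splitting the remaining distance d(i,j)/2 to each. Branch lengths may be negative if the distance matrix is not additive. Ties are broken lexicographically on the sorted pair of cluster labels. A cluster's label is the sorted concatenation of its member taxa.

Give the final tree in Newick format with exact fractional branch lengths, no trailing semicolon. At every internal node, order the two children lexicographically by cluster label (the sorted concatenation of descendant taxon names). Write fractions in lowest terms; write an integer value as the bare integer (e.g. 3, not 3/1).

1. join B+P (d=4, Q=-203) ⇒ BP; edges |B|=15/4, |P|=1/4
  updated: d(A,BP)=15, d(BP,C)=22, d(BP,F)=17, d(BP,H)=15/2, d(BP,U)=22, d(BP,X)=14
2. join C+F (d=13, Q=-137) ⇒ CF; edges |C|=7/2, |F|=19/2
  updated: d(A,CF)=21/2, d(BP,CF)=13, d(CF,H)=8, d(CF,U)=25/2, d(CF,X)=23/2
3. join BP+H (d=15/2, Q=-89) ⇒ BHP; edges |BP|=27/4, |H|=3/4
  updated: d(A,BHP)=25/4, d(BHP,CF)=27/4, d(BHP,U)=49/4, d(BHP,X)=47/4
4. join BHP+CF (d=27/4, Q=-58) ⇒ BCFHP; edges |BHP|=8/3, |CF|=49/12
  updated: d(A,BCFHP)=5, d(BCFHP,U)=9, d(BCFHP,X)=33/4
5. join A+BCFHP (d=5, Q=-109/4) ⇒ ABCFHP; edges |A|=11/16, |BCFHP|=69/16
  updated: d(ABCFHP,U)=6, d(ABCFHP,X)=21/8
6. join ABCFHP+U (d=6, Q=-101/8) ⇒ ABCFHPU; edges |ABCFHP|=37/16, |U|=59/16
  updated: d(ABCFHPU,X)=5/16
7. join ABCFHPU+X (d=5/16) ⇒ ABCFHPUX; edges |ABCFHPU|=5/32, |X|=5/32
final tree: (((A:11/16,(((B:15/4,P:1/4):27/4,H:3/4):8/3,(C:7/2,F:19/2):49/12):69/16):37/16,U:59/16):5/32,X:5/32)
total length: 681/16

(((A:11/16,(((B:15/4,P:1/4):27/4,H:3/4):8/3,(C:7/2,F:19/2):49/12):69/16):37/16,U:59/16):5/32,X:5/32)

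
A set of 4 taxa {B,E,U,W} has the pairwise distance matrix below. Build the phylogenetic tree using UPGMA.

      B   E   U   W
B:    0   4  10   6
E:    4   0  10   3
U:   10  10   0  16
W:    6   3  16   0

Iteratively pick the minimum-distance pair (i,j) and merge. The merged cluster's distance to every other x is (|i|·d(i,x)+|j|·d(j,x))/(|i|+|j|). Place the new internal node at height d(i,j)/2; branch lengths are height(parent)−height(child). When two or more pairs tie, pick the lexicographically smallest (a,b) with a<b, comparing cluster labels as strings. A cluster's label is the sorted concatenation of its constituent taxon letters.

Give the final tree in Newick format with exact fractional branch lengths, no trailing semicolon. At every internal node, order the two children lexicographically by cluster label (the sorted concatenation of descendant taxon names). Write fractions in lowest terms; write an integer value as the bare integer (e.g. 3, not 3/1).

iteration 1: select E,W (d=3); attach at lengths (3/2, 3/2); label the merged cluster EW
  updated: d(B,EW)=5, d(EW,U)=13
iteration 2: select B,EW (d=5); attach at lengths (5/2, 1); label the merged cluster BEW
  updated: d(BEW,U)=12
iteration 3: select BEW,U (d=12); attach at lengths (7/2, 6); label the merged cluster BEUW
final tree: ((B:5/2,(E:3/2,W:3/2):1):7/2,U:6)
total length: 16

((B:5/2,(E:3/2,W:3/2):1):7/2,U:6)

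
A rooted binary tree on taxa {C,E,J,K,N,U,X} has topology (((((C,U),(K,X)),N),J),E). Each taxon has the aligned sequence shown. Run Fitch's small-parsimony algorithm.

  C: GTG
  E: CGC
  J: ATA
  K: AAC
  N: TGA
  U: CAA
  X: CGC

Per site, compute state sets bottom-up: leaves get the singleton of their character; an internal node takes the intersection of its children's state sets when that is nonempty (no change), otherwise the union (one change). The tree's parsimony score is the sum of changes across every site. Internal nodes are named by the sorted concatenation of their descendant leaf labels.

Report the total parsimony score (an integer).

11

[col 0] CU: children C:{G}, U:{C} ∪→ {C,G}; cost 1
[col 0] KX: children K:{A}, X:{C} ∪→ {A,C}; cost 1
[col 0] CKUX: children CU:{C,G}, KX:{A,C} ∩→ {C}; cost 0
[col 0] CKNUX: children CKUX:{C}, N:{T} ∪→ {C,T}; cost 1
[col 0] CJKNUX: children CKNUX:{C,T}, J:{A} ∪→ {A,C,T}; cost 1
[col 0] CEJKNUX: children CJKNUX:{A,C,T}, E:{C} ∩→ {C}; cost 0
[col 1] CU: children C:{T}, U:{A} ∪→ {A,T}; cost 1
[col 1] KX: children K:{A}, X:{G} ∪→ {A,G}; cost 1
[col 1] CKUX: children CU:{A,T}, KX:{A,G} ∩→ {A}; cost 0
[col 1] CKNUX: children CKUX:{A}, N:{G} ∪→ {A,G}; cost 1
[col 1] CJKNUX: children CKNUX:{A,G}, J:{T} ∪→ {A,G,T}; cost 1
[col 1] CEJKNUX: children CJKNUX:{A,G,T}, E:{G} ∩→ {G}; cost 0
[col 2] CU: children C:{G}, U:{A} ∪→ {A,G}; cost 1
[col 2] KX: children K:{C}, X:{C} ∩→ {C}; cost 0
[col 2] CKUX: children CU:{A,G}, KX:{C} ∪→ {A,C,G}; cost 1
[col 2] CKNUX: children CKUX:{A,C,G}, N:{A} ∩→ {A}; cost 0
[col 2] CJKNUX: children CKNUX:{A}, J:{A} ∩→ {A}; cost 0
[col 2] CEJKNUX: children CJKNUX:{A}, E:{C} ∪→ {A,C}; cost 1
per-site changes: [4, 4, 3]; total = 11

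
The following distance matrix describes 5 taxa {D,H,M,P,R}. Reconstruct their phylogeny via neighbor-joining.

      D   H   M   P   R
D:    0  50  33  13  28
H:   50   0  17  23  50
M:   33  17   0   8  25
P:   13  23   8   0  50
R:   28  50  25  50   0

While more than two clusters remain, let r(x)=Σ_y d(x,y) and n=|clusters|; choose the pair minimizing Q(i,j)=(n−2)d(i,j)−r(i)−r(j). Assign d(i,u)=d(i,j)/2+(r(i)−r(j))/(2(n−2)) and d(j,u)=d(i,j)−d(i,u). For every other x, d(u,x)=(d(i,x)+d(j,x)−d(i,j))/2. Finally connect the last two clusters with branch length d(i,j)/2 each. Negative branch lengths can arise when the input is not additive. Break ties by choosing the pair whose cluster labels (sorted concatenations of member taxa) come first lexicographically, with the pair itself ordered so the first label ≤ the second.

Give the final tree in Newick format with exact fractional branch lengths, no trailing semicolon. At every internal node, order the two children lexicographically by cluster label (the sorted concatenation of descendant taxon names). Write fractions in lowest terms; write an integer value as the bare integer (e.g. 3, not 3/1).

iteration 1: select D,R (d=28, Q=-193); attach at lengths (55/6, 113/6); label the merged cluster DR
  updated: d(DR,H)=36, d(DR,M)=15, d(DR,P)=35/2
iteration 2: select DR,P (d=35/2, Q=-82); attach at lengths (55/4, 15/4); label the merged cluster DPR
  updated: d(DPR,H)=83/4, d(DPR,M)=11/4
iteration 3: select DPR,H (d=83/4, Q=-81/2); attach at lengths (13/4, 35/2); label the merged cluster DHPR
  updated: d(DHPR,M)=-1/2
iteration 4: select DHPR,M (d=-1/2); attach at lengths (-1/4, -1/4); label the merged cluster DHMPR
final tree: ((((D:55/6,R:113/6):55/4,P:15/4):13/4,H:35/2):-1/4,M:-1/4)
total length: 263/4

((((D:55/6,R:113/6):55/4,P:15/4):13/4,H:35/2):-1/4,M:-1/4)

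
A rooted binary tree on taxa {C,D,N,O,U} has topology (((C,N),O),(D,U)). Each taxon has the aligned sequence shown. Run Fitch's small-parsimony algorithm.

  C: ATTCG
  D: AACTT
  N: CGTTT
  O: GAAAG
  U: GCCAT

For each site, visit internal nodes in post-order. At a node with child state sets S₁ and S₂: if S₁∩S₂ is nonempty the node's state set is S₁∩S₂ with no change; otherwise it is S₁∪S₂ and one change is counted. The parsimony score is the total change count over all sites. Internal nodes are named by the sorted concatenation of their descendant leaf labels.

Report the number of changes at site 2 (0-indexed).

CN@0: {A} ∪ {C} = {A,C} (union, +1)
CNO@0: {A,C} ∪ {G} = {A,C,G} (union, +1)
DU@0: {A} ∪ {G} = {A,G} (union, +1)
CDNOU@0: {A,C,G} ∩ {A,G} = {A,G} (intersection, +0)
CN@1: {T} ∪ {G} = {G,T} (union, +1)
CNO@1: {G,T} ∪ {A} = {A,G,T} (union, +1)
DU@1: {A} ∪ {C} = {A,C} (union, +1)
CDNOU@1: {A,G,T} ∩ {A,C} = {A} (intersection, +0)
CN@2: {T} ∩ {T} = {T} (intersection, +0)
CNO@2: {T} ∪ {A} = {A,T} (union, +1)
DU@2: {C} ∩ {C} = {C} (intersection, +0)
CDNOU@2: {A,T} ∪ {C} = {A,C,T} (union, +1)
CN@3: {C} ∪ {T} = {C,T} (union, +1)
CNO@3: {C,T} ∪ {A} = {A,C,T} (union, +1)
DU@3: {T} ∪ {A} = {A,T} (union, +1)
CDNOU@3: {A,C,T} ∩ {A,T} = {A,T} (intersection, +0)
CN@4: {G} ∪ {T} = {G,T} (union, +1)
CNO@4: {G,T} ∩ {G} = {G} (intersection, +0)
DU@4: {T} ∩ {T} = {T} (intersection, +0)
CDNOU@4: {G} ∪ {T} = {G,T} (union, +1)
per-site changes: [3, 3, 2, 3, 2]; total = 13

2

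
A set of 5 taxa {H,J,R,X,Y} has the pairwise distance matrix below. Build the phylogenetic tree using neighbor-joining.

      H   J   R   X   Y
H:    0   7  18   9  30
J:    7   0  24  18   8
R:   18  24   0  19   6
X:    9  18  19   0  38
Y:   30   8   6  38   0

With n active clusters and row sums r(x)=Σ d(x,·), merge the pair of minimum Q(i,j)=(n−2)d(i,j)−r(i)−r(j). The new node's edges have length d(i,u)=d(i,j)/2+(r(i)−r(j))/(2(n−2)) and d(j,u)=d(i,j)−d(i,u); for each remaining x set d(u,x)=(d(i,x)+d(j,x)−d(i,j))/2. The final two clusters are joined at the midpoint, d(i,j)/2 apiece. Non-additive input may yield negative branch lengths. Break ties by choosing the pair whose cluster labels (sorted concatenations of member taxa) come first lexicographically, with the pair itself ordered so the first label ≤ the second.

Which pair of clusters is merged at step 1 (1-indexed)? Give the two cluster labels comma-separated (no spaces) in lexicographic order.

iteration 1: select R,Y (d=6, Q=-131); attach at lengths (1/2, 11/2); label the merged cluster RY
  updated: d(H,RY)=21, d(J,RY)=13, d(RY,X)=51/2
iteration 2: select H,X (d=9, Q=-143/2); attach at lengths (5/8, 67/8); label the merged cluster HX
  updated: d(HX,J)=8, d(HX,RY)=75/4
iteration 3: select HX,J (d=8, Q=-159/4); attach at lengths (55/8, 9/8); label the merged cluster HJX
  updated: d(HJX,RY)=95/8
iteration 4: select HJX,RY (d=95/8); attach at lengths (95/16, 95/16); label the merged cluster HJRXY
final tree: (((H:5/8,X:67/8):55/8,J:9/8):95/16,(R:1/2,Y:11/2):95/16)
total length: 279/8

R,Y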